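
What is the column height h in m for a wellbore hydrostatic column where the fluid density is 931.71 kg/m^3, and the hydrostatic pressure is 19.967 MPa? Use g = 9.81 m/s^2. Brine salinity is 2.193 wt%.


h = P * 1e6 / (g * rho)
h = 19.967 * 1e6 / (9.81 * 931.71)
h = 2184.6 m


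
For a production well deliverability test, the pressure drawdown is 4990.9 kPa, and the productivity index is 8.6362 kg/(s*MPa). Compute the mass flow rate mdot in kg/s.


mdot = PI * dP / 1000
mdot = 8.6362 * 4990.9 / 1000
mdot = 43.102 kg/s


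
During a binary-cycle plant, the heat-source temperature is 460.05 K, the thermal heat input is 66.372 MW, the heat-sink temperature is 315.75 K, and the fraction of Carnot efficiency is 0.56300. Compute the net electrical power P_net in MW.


Step 1: eta = (1 - Tc/Th)*f = (1 - 315.75/460.05)*0.563 = 0.1765915
Step 2: P_net = eta * Q_in = 0.1765915 * 66.372 = 11.721 MW
P_net = 11.721 MW


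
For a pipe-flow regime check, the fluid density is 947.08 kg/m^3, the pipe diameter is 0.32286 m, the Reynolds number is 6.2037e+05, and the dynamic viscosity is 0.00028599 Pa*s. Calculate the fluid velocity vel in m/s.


vel = Re * mu / (rho * D)
vel = 6.2037e+05 * 0.00028599 / (947.08 * 0.32286)
vel = 0.58023 m/s


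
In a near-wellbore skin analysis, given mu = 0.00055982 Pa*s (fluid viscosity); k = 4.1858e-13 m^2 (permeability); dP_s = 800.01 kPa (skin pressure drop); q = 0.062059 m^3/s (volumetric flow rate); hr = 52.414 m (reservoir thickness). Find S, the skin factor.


S = dP_s * 1000 * 2*pi*k*hr / (q*mu)
S = 800.01 * 1000 * 2*pi*4.1858e-13*52.414 / (0.062059*0.00055982)
S = 3.1743


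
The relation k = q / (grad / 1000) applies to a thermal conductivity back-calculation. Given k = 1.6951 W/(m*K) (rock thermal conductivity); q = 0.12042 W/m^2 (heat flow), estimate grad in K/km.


grad = q / k * 1000
grad = 0.12042 / 1.6951 * 1000
grad = 71.04006 deg C/km
Convert: 71.04006 deg C/km * 1.0 = 71.040 K/km
grad = 71.040 K/km


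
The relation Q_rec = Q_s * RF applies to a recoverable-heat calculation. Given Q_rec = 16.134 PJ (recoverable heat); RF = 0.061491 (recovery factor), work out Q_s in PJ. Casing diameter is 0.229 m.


Q_s = Q_rec / RF
Q_s = 16.134 / 0.061491
Q_s = 262.38 PJ


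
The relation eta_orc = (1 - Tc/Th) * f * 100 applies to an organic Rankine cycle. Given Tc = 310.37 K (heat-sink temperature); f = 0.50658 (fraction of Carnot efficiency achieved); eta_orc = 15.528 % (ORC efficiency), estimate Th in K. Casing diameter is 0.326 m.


Th = Tc / (1 - (eta_orc/100)/f)
Th = 310.37 / (1 - (15.528/100)/0.50658)
Th = 447.56 K


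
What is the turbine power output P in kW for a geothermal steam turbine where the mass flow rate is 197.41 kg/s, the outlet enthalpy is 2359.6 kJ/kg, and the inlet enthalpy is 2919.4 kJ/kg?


P = mdot * (h_in - h_out) / 1000
P = 197.41 * (2919.4 - 2359.6) / 1000
P = 110.5101 MW
Convert: 110.5101 MW * 1000.0 = 1.1051e+05 kW
P = 1.1051e+05 kW


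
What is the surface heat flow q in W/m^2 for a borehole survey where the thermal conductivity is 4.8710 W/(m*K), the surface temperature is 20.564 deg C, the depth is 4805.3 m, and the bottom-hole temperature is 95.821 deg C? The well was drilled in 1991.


Step 1: grad = (T_d - T_surf)/d * 1000 = (95.821 - 20.564)/4805.3 * 1000 = 15.66125 deg C/km
Step 2: q = k * grad / 1000 = 4.871 * 15.66125 / 1000 = 0.076286 W/m^2
q = 0.076286 W/m^2


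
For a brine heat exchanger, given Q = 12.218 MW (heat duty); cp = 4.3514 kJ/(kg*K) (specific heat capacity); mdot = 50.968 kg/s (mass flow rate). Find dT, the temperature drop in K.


dT = Q * 1000 / (mdot * cp)
dT = 12.218 * 1000 / (50.968 * 4.3514)
dT = 55.090 K


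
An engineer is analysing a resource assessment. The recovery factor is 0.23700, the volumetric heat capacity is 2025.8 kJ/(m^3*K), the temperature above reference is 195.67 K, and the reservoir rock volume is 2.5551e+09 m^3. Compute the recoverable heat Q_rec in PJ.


Step 1: Q_s = Vr*rhoc*dT/1e12 = 2.5551e+09*2025.8*195.67/1e12 = 1012.812 PJ
Step 2: Q_rec = Q_s * RF = 1012.812 * 0.237 = 240.04 PJ
Q_rec = 240.04 PJ


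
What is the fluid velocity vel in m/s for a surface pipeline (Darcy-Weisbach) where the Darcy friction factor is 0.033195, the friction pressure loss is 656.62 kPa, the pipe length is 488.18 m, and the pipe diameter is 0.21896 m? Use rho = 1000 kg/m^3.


vel = sqrt(dP*1000*2*D / (f*L*rho))
vel = sqrt(656.62*1000*2*0.21896 / (0.033195*488.18*1000))
vel = 4.2124 m/s


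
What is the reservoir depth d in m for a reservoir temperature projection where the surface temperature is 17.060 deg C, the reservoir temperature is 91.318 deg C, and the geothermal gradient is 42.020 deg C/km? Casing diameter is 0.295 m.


d = (T_res - T_surf) / grad * 1000
d = (91.318 - 17.060) / 42.020 * 1000
d = 1767.2 m


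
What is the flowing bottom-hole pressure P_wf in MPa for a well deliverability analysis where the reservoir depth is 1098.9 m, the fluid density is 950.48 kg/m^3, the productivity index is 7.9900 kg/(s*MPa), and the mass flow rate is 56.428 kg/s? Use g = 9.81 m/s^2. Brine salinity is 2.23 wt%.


Step 1: P_i = rho*g*h/1e6 = 950.48*9.81*1098.9/1e6 = 10.24637 MPa
Step 2: P_wf = P_i - mdot/PI = 10.24637 - 56.428/7.99 = 3.1840 MPa
P_wf = 3.1840 MPa


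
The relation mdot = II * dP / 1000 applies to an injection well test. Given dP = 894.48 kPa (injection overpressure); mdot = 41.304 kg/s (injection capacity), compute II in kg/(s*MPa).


II = mdot * 1000 / dP
II = 41.304 * 1000 / 894.48
II = 46.177 kg/(s*MPa)


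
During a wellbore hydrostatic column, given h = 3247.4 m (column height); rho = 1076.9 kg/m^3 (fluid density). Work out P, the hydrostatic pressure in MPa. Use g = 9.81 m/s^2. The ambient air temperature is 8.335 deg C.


P = rho * g * h / 1e6
P = 1076.9 * 9.81 * 3247.4 / 1e6
P = 34.307 MPa


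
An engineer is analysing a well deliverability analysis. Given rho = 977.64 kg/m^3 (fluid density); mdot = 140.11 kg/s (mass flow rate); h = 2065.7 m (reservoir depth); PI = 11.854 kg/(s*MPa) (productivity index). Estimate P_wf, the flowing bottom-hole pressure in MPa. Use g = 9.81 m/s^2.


Step 1: P_i = rho*g*h/1e6 = 977.64*9.81*2065.7/1e6 = 19.81140 MPa
Step 2: P_wf = P_i - mdot/PI = 19.81140 - 140.11/11.854 = 7.9918 MPa
P_wf = 7.9918 MPa


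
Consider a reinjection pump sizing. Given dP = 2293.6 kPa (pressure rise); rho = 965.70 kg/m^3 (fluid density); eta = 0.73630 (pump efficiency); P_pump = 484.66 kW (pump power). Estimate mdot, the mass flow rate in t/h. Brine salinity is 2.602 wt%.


mdot = P_pump * rho * eta / dP
mdot = 484.66 * 965.70 * 0.73630 / 2293.6
mdot = 150.2507 kg/s
Convert: 150.2507 kg/s * 3.6 = 540.90 t/h
mdot = 540.90 t/h


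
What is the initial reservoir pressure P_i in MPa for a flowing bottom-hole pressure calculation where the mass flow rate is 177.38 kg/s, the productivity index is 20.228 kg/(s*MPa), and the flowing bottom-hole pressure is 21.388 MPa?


P_i = P_wf + mdot / PI
P_i = 21.388 + 177.38 / 20.228
P_i = 30.157 MPa


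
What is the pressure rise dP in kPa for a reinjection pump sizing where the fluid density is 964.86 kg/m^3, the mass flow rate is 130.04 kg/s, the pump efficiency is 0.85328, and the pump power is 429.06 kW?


dP = P_pump * rho * eta / mdot
dP = 429.06 * 964.86 * 0.85328 / 130.04
dP = 2716.4 kPa


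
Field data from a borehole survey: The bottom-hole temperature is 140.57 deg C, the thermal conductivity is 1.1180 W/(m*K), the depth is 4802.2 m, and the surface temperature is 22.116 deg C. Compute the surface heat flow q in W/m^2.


Step 1: grad = (T_d - T_surf)/d * 1000 = (140.57 - 22.116)/4802.2 * 1000 = 24.66661 deg C/km
Step 2: q = k * grad / 1000 = 1.118 * 24.66661 / 1000 = 0.027577 W/m^2
q = 0.027577 W/m^2


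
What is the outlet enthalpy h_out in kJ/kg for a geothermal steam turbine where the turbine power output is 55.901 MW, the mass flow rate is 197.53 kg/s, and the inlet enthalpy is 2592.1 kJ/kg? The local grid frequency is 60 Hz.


h_out = h_in - P * 1000 / mdot
h_out = 2592.1 - 55.901 * 1000 / 197.53
h_out = 2309.1 kJ/kg


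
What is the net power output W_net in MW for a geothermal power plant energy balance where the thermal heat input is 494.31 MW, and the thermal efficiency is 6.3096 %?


W_net = eta / 100 * Q_in
W_net = 6.3096 / 100 * 494.31
W_net = 31.189 MW


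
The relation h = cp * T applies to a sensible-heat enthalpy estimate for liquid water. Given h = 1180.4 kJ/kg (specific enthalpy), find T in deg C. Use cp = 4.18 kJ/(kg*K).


T = h / cp
T = 1180.4 / 4.18
T = 282.39 deg C


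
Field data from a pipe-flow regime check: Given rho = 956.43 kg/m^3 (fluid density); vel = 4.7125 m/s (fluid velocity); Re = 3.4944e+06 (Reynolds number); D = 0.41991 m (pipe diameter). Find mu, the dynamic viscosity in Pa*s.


mu = rho * vel * D / Re
mu = 956.43 * 4.7125 * 0.41991 / 3.4944e+06
mu = 0.00054161 Pa*s


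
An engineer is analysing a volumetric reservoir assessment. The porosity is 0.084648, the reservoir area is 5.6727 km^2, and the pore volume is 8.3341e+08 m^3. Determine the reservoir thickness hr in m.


hr = Vp / (A * 1e6 * phi)
hr = 8.3341e+08 / (5.6727 * 1e6 * 0.084648)
hr = 1735.6 m


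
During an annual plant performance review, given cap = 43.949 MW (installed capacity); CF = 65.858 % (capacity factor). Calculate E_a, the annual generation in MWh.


E_a = CF / 100 * cap * 8760
E_a = 65.858 / 100 * 43.949 * 8760
E_a = 2.5355e+05 MWh


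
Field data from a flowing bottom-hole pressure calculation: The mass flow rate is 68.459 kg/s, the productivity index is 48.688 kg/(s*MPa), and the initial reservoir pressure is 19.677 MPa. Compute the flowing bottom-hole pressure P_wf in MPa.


P_wf = P_i - mdot / PI
P_wf = 19.677 - 68.459 / 48.688
P_wf = 18.271 MPa


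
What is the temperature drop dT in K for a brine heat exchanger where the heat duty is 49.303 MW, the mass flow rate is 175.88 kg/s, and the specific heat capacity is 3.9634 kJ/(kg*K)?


dT = Q * 1000 / (mdot * cp)
dT = 49.303 * 1000 / (175.88 * 3.9634)
dT = 70.728 K


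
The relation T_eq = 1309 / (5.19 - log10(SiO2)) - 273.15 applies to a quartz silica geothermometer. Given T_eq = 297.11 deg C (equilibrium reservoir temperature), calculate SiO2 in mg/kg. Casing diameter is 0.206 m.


SiO2 = 10^(5.19 - 1309/(T_eq + 273.15))
SiO2 = 10^(5.19 - 1309/(297.11 + 273.15))
SiO2 = 784.43 mg/kg


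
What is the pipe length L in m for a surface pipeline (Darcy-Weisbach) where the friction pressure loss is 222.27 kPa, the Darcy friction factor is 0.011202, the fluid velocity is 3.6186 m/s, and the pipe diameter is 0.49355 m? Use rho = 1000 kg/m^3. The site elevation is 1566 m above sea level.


L = dP*1000*D / (f*rho*vel^2/2)
L = 222.27*1000*0.49355 / (0.011202*1000*3.6186^2/2)
L = 1495.8 m


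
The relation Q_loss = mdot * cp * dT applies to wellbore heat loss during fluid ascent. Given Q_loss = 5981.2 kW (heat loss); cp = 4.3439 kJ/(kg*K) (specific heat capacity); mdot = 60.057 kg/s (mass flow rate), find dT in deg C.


dT = Q_loss / (mdot * cp)
dT = 5981.2 / (60.057 * 4.3439)
dT = 22.92688 K
Convert (temperature difference, 1 K = 1 deg C): 22.92688 K = 22.92688 deg C
dT = 22.927 deg C


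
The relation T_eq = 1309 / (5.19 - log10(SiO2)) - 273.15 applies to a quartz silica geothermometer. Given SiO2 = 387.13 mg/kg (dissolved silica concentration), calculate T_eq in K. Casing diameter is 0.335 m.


T_eq = 1309 / (5.19 - log10(SiO2)) - 273.15
T_eq = 1309 / (5.19 - log10(387.13)) - 273.15
T_eq = 229.8969 deg C
Convert to K: 229.8969 + 273.15 = 503.05 K
T_eq = 503.05 K


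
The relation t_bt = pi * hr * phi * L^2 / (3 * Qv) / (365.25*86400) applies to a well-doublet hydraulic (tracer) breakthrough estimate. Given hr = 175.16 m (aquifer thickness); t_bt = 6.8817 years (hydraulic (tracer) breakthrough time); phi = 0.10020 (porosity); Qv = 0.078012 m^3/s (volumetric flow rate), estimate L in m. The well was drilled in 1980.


L = sqrt(t_bt*365.25*86400*3*Qv / (pi*hr*phi))
L = sqrt(6.8817*365.25*86400*3*0.078012 / (pi*175.16*0.10020))
L = 960.10 m


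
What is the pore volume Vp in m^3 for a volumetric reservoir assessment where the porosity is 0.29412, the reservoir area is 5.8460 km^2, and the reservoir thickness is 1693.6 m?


Vp = A * 1e6 * hr * phi
Vp = 5.8460 * 1e6 * 1693.6 * 0.29412
Vp = 2.9120e+09 m^3


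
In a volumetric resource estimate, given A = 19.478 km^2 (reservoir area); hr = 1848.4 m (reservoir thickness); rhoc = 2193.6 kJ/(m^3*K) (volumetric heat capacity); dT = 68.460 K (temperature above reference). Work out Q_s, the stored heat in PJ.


Step 1: Vr = A*1e6*hr = 19.478*1e6*1848.4 = 3.600314e+10 m^3
Step 2: Q_s = Vr*rhoc*dT/1e12 = 3.600314e+10*2193.6*68.46/1e12 = 5406.7 PJ
Q_s = 5406.7 PJ


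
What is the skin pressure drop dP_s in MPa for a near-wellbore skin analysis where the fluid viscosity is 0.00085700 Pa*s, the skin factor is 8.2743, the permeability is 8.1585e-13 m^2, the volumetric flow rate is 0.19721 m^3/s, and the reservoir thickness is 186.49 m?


dP_s = S * q * mu / (2*pi*k*hr) / 1000
dP_s = 8.2743 * 0.19721 * 0.00085700 / (2*pi*8.1585e-13*186.49) / 1000
dP_s = 1462.835 kPa
Convert: 1462.835 kPa * 0.001 = 1.4628 MPa
dP_s = 1.4628 MPa


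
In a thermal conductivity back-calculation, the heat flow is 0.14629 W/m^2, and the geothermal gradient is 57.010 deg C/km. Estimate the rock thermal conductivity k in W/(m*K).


k = q / (grad / 1000)
k = 0.14629 / (57.010 / 1000)
k = 2.5660 W/(m*K)


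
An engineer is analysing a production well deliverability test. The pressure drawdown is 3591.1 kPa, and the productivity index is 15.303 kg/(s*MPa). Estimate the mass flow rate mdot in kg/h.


mdot = PI * dP / 1000
mdot = 15.303 * 3591.1 / 1000
mdot = 54.95460 kg/s
Convert: 54.95460 kg/s * 3600.0 = 1.9784e+05 kg/h
mdot = 1.9784e+05 kg/h


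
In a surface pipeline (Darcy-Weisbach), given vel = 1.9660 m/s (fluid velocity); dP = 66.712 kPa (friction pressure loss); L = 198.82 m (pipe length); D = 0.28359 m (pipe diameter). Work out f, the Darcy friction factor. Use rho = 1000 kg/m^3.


f = dP*1000 / ((L/D)*(rho*vel^2/2))
f = 66.712*1000 / ((198.82/0.28359)*(1000*1.9660^2/2))
f = 0.049238


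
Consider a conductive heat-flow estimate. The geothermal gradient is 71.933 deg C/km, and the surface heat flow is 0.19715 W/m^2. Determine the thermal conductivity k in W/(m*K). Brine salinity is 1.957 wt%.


k = q * 1000 / grad
k = 0.19715 * 1000 / 71.933
k = 2.7407 W/(m*K)


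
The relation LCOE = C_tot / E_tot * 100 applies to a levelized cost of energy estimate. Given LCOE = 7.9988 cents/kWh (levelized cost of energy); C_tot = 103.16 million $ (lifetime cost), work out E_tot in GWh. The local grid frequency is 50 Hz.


E_tot = C_tot / LCOE * 100
E_tot = 103.16 / 7.9988 * 100
E_tot = 1289.7 GWh


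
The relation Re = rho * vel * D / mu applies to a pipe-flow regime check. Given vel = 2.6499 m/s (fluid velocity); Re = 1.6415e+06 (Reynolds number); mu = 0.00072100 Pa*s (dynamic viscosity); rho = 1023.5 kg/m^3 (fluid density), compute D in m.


D = Re * mu / (rho * vel)
D = 1.6415e+06 * 0.00072100 / (1023.5 * 2.6499)
D = 0.43637 m


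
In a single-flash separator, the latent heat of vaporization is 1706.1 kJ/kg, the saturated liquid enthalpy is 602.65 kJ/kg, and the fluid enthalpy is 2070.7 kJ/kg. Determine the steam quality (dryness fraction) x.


x = (h - hf) / hfg
x = (2070.7 - 602.65) / 1706.1
x = 0.86047


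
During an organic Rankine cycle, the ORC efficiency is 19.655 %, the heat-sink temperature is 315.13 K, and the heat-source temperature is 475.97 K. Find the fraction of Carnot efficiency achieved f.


f = (eta_orc/100) / (1 - Tc/Th)
f = (19.655/100) / (1 - 315.13/475.97)
f = 0.58165


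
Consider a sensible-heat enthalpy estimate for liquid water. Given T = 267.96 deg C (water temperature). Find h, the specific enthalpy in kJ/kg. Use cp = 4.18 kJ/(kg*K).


h = cp * T
h = 4.18 * 267.96
h = 1120.1 kJ/kg


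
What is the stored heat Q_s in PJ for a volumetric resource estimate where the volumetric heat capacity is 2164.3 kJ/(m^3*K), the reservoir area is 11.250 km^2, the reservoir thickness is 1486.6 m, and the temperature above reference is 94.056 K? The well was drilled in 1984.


Step 1: Vr = A*1e6*hr = 11.25*1e6*1486.6 = 1.672425e+10 m^3
Step 2: Q_s = Vr*rhoc*dT/1e12 = 1.672425e+10*2164.3*94.056/1e12 = 3404.5 PJ
Q_s = 3404.5 PJ


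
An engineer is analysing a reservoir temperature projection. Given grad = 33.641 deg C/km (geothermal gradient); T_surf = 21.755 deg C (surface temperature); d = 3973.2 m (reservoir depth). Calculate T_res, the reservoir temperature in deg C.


T_res = T_surf + grad * d / 1000
T_res = 21.755 + 33.641 * 3973.2 / 1000
T_res = 155.42 deg C


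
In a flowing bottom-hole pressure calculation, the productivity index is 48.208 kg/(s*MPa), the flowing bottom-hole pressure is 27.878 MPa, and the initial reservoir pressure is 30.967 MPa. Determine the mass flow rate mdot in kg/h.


mdot = (P_i - P_wf) * PI
mdot = (30.967 - 27.878) * 48.208
mdot = 148.9145 kg/s
Convert: 148.9145 kg/s * 3600.0 = 5.3609e+05 kg/h
mdot = 5.3609e+05 kg/h


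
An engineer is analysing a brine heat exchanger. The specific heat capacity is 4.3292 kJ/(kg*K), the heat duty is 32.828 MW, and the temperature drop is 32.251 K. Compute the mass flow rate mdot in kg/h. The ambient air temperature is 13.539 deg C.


mdot = Q * 1000 / (cp * dT)
mdot = 32.828 * 1000 / (4.3292 * 32.251)
mdot = 235.1222 kg/s
Convert: 235.1222 kg/s * 3600.0 = 8.4644e+05 kg/h
mdot = 8.4644e+05 kg/h


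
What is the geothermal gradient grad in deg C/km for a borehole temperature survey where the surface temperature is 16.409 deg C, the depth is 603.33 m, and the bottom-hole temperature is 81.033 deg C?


grad = (T_d - T_surf) / d * 1000
grad = (81.033 - 16.409) / 603.33 * 1000
grad = 107.11 deg C/km


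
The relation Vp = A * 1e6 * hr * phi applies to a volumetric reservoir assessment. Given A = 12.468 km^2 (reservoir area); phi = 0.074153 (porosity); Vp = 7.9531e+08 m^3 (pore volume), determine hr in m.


hr = Vp / (A * 1e6 * phi)
hr = 7.9531e+08 / (12.468 * 1e6 * 0.074153)
hr = 860.22 m


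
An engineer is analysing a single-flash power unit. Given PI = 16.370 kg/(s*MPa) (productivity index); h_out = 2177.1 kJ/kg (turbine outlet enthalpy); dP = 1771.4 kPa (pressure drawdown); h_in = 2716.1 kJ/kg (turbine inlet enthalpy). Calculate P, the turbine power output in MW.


Step 1: mdot = PI * dP / 1000 = 16.37 * 1771.4 / 1000 = 28.99782 kg/s
Step 2: P = mdot*(h_in - h_out)/1000 = 28.99782*(2716.1 - 2177.1)/1000 = 15.630 MW
P = 15.630 MW


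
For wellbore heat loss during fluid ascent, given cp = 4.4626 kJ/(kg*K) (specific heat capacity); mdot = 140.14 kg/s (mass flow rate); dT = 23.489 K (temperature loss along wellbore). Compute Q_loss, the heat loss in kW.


Q_loss = mdot * cp * dT
Q_loss = 140.14 * 4.4626 * 23.489
Q_loss = 14690 kW


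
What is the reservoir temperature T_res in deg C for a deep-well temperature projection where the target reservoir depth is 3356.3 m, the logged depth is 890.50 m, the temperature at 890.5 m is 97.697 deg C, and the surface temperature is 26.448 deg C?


Step 1: grad = (T_d1 - T_surf)/d1 * 1000 = (97.697 - 26.448)/890.5 * 1000 = 80.01011 deg C/km
Step 2: T_res = T_surf + grad*d2/1000 = 26.448 + 80.01011*3356.3/1000 = 294.99 deg C
T_res = 294.99 deg C


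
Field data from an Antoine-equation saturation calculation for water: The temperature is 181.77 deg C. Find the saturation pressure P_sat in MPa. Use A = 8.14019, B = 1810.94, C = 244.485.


P_sat = 10^(A - B/(C + T)) / 760 * 0.101325
P_sat = 10^(8.14019 - 1810.94/(244.485 + 181.77)) / 760 * 0.101325
P_sat = 1.0390 MPa


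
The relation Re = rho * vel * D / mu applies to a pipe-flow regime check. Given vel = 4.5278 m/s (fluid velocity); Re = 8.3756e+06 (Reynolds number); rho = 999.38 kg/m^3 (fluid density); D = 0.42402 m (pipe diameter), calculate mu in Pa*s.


mu = rho * vel * D / Re
mu = 999.38 * 4.5278 * 0.42402 / 8.3756e+06
mu = 0.00022908 Pa*s


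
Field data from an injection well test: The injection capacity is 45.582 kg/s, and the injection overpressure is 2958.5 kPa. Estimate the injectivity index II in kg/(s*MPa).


II = mdot * 1000 / dP
II = 45.582 * 1000 / 2958.5
II = 15.407 kg/(s*MPa)


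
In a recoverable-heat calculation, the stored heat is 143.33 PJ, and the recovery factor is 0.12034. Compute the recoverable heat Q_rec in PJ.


Q_rec = Q_s * RF
Q_rec = 143.33 * 0.12034
Q_rec = 17.248 PJ


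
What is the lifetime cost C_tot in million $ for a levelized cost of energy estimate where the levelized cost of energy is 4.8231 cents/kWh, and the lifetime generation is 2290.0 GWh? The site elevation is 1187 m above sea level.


C_tot = LCOE / 100 * E_tot
C_tot = 4.8231 / 100 * 2290.0
C_tot = 110.45 million $


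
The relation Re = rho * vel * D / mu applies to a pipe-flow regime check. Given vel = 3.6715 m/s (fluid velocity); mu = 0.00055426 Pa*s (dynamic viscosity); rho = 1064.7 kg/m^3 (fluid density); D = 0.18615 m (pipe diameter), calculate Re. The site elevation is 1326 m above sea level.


Re = rho * vel * D / mu
Re = 1064.7 * 3.6715 * 0.18615 / 0.00055426
Re = 1.3129e+06


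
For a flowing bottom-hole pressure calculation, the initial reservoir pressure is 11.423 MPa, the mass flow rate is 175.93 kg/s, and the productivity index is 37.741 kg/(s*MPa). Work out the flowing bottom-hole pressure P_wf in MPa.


P_wf = P_i - mdot / PI
P_wf = 11.423 - 175.93 / 37.741
P_wf = 6.7615 MPa


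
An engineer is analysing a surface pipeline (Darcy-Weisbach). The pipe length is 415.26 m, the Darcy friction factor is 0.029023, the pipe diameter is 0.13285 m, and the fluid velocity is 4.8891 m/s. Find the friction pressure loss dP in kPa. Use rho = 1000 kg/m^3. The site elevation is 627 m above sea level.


dP = f * (L/D) * (rho*vel^2/2) / 1000
dP = 0.029023 * (415.26/0.13285) * (1000*4.8891^2/2) / 1000
dP = 1084.2 kPa


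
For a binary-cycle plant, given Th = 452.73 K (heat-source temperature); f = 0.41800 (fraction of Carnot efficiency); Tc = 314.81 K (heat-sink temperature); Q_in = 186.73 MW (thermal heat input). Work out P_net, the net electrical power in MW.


Step 1: eta = (1 - Tc/Th)*f = (1 - 314.81/452.73)*0.418 = 0.1273398
Step 2: P_net = eta * Q_in = 0.1273398 * 186.73 = 23.778 MW
P_net = 23.778 MW


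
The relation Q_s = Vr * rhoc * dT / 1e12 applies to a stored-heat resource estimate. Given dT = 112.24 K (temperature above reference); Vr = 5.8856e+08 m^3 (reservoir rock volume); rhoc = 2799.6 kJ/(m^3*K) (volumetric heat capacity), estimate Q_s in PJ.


Q_s = Vr * rhoc * dT / 1e12
Q_s = 5.8856e+08 * 2799.6 * 112.24 / 1e12
Q_s = 184.94 PJ


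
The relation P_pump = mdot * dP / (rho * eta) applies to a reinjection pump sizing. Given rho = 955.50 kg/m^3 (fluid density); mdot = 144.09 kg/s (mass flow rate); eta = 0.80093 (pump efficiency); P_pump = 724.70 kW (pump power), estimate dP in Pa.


dP = P_pump * rho * eta / mdot
dP = 724.70 * 955.50 * 0.80093 / 144.09
dP = 3849.016 kPa
Convert: 3849.016 kPa * 1000.0 = 3.8490e+06 Pa
dP = 3.8490e+06 Pa


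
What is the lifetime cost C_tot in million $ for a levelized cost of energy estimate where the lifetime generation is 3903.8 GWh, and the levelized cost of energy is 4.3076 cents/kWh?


C_tot = LCOE / 100 * E_tot
C_tot = 4.3076 / 100 * 3903.8
C_tot = 168.16 million $


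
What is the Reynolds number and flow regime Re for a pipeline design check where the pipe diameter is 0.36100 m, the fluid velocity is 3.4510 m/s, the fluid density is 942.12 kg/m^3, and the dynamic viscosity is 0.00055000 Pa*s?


Step 1: Re = rho*vel*D/mu = 942.12*3.451*0.361/0.00055 = 2.1340e+06
Step 2: Re = 2.1340e+06 > 4000, so flow is turbulent.
Re = 2.1340e+06 (turbulent)


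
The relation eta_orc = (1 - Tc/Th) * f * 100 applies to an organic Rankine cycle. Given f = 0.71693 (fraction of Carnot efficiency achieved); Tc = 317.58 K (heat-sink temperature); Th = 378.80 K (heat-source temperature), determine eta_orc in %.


eta_orc = (1 - Tc/Th) * f * 100
eta_orc = (1 - 317.58/378.80) * 0.71693 * 100
eta_orc = 11.587 %


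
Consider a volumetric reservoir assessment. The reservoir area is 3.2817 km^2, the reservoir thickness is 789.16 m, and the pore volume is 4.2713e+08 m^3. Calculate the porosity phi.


phi = Vp / (A * 1e6 * hr)
phi = 4.2713e+08 / (3.2817 * 1e6 * 789.16)
phi = 0.16493


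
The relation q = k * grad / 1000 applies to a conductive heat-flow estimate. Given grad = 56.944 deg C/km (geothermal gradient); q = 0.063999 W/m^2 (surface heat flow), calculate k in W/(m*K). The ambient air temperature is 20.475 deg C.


k = q * 1000 / grad
k = 0.063999 * 1000 / 56.944
k = 1.1239 W/(m*K)


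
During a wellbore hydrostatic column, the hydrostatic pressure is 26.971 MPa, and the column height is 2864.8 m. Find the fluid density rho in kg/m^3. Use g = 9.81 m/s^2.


rho = P * 1e6 / (g * h)
rho = 26.971 * 1e6 / (9.81 * 2864.8)
rho = 959.70 kg/m^3


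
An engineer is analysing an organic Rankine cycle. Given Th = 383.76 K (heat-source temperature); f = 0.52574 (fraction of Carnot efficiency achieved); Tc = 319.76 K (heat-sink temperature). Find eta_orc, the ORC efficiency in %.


eta_orc = (1 - Tc/Th) * f * 100
eta_orc = (1 - 319.76/383.76) * 0.52574 * 100
eta_orc = 8.7678 %


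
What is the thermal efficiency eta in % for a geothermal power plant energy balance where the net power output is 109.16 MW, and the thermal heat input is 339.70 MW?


eta = W_net / Q_in * 100
eta = 109.16 / 339.70 * 100
eta = 32.134 %


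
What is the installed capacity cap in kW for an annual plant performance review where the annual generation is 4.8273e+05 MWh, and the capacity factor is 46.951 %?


cap = E_a / (CF/100 * 8760)
cap = 4.8273e+05 / (46.951/100 * 8760)
cap = 117.3695 MW
Convert: 117.3695 MW * 1000.0 = 1.1737e+05 kW
cap = 1.1737e+05 kW


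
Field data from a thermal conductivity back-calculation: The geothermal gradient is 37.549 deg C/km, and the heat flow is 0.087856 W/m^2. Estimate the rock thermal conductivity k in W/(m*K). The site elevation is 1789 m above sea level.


k = q / (grad / 1000)
k = 0.087856 / (37.549 / 1000)
k = 2.3398 W/(m*K)


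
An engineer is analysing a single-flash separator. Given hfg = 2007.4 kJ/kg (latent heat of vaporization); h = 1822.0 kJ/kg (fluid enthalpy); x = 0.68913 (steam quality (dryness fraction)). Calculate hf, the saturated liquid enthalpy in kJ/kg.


hf = h - x * hfg
hf = 1822.0 - 0.68913 * 2007.4
hf = 438.64 kJ/kg


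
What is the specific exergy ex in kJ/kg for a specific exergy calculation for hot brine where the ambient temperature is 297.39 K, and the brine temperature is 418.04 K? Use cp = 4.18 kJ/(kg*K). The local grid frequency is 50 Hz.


ex = cp * ((T_b - T_0) - T_0 * ln(T_b/T_0))
ex = 4.18 * ((418.04 - 297.39) - 297.39 * ln(418.04/297.39))
ex = 81.004 kJ/kg


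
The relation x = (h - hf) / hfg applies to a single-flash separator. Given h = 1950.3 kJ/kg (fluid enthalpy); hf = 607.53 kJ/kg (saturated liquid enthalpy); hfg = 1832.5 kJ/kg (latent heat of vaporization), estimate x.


x = (h - hf) / hfg
x = (1950.3 - 607.53) / 1832.5
x = 0.73275


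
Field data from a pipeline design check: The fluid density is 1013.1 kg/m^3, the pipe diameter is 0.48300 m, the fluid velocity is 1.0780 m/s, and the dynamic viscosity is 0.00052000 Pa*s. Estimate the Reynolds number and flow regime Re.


Step 1: Re = rho*vel*D/mu = 1013.1*1.078*0.483/0.00052 = 1.0144e+06
Step 2: Re = 1.0144e+06 > 4000, so flow is turbulent.
Re = 1.0144e+06 (turbulent)


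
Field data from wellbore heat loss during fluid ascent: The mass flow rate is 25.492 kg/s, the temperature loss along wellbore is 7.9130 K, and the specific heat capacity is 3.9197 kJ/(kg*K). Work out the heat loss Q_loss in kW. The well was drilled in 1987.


Q_loss = mdot * cp * dT
Q_loss = 25.492 * 3.9197 * 7.9130
Q_loss = 790.67 kW


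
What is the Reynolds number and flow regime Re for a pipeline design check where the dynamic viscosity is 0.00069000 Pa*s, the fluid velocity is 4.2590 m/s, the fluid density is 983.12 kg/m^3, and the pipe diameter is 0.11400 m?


Step 1: Re = rho*vel*D/mu = 983.12*4.259*0.114/0.00069 = 6.9178e+05
Step 2: Re = 6.9178e+05 > 4000, so flow is turbulent.
Re = 6.9178e+05 (turbulent)


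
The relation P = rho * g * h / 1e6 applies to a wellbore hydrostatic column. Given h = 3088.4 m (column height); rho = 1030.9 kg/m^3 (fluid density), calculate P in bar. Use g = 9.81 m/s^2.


P = rho * g * h / 1e6
P = 1030.9 * 9.81 * 3088.4 / 1e6
P = 31.23339 MPa
Convert: 31.23339 MPa * 10.0 = 312.33 bar
P = 312.33 bar


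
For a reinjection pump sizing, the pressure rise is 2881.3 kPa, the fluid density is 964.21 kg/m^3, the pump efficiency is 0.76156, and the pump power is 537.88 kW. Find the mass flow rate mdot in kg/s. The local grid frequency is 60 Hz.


mdot = P_pump * rho * eta / dP
mdot = 537.88 * 964.21 * 0.76156 / 2881.3
mdot = 137.08 kg/s


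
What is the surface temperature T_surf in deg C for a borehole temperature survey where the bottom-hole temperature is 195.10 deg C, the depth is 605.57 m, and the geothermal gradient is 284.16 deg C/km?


T_surf = T_d - grad * d / 1000
T_surf = 195.10 - 284.16 * 605.57 / 1000
T_surf = 23.021 deg C


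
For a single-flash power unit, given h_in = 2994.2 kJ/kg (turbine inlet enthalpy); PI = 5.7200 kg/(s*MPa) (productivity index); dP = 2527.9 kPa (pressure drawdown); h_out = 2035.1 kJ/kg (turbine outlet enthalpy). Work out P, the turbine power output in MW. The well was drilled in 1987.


Step 1: mdot = PI * dP / 1000 = 5.72 * 2527.9 / 1000 = 14.45959 kg/s
Step 2: P = mdot*(h_in - h_out)/1000 = 14.45959*(2994.2 - 2035.1)/1000 = 13.868 MW
P = 13.868 MW


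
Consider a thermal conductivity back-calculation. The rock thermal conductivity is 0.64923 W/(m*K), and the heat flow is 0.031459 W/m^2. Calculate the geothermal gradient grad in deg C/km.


grad = q / k * 1000
grad = 0.031459 / 0.64923 * 1000
grad = 48.456 deg C/km


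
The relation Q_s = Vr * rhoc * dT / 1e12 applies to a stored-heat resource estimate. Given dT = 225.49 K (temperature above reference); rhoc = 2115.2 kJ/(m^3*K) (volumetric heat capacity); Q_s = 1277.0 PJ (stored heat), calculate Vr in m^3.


Vr = Q_s * 1e12 / (rhoc * dT)
Vr = 1277.0 * 1e12 / (2115.2 * 225.49)
Vr = 2.6774e+09 m^3


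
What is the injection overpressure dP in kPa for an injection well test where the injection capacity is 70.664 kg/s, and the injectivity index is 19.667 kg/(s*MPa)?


dP = mdot * 1000 / II
dP = 70.664 * 1000 / 19.667
dP = 3593.0 kPa


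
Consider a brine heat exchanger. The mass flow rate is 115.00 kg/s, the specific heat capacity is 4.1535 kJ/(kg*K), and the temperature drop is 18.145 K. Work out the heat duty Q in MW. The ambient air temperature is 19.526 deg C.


Q = mdot * cp * dT / 1000
Q = 115.00 * 4.1535 * 18.145 / 1000
Q = 8.6670 MW


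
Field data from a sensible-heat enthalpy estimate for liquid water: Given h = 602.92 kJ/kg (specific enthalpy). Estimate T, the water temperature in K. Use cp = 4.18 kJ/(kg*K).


T = h / cp
T = 602.92 / 4.18
T = 144.2392 deg C
Convert to K: 144.2392 + 273.15 = 417.39 K
T = 417.39 K


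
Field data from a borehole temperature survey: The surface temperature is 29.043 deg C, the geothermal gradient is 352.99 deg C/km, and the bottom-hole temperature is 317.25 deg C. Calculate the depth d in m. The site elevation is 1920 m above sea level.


d = (T_d - T_surf) / grad * 1000
d = (317.25 - 29.043) / 352.99 * 1000
d = 816.47 m


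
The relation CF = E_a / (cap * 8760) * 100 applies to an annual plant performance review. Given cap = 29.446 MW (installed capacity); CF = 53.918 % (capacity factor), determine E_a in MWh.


E_a = CF / 100 * cap * 8760
E_a = 53.918 / 100 * 29.446 * 8760
E_a = 1.3908e+05 MWh


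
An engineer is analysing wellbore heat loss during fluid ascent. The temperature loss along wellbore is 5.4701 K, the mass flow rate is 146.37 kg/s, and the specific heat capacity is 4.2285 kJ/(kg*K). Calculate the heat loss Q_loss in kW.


Q_loss = mdot * cp * dT
Q_loss = 146.37 * 4.2285 * 5.4701
Q_loss = 3385.6 kW


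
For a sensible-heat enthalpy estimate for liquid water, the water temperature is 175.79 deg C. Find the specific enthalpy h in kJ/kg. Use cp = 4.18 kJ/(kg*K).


h = cp * T
h = 4.18 * 175.79
h = 734.80 kJ/kg


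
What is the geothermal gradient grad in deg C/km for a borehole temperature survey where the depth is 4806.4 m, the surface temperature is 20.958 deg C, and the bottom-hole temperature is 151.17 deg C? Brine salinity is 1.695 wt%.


grad = (T_d - T_surf) / d * 1000
grad = (151.17 - 20.958) / 4806.4 * 1000
grad = 27.091 deg C/km


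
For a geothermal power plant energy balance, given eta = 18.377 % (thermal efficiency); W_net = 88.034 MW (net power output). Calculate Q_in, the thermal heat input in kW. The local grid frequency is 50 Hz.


Q_in = W_net / (eta / 100)
Q_in = 88.034 / (18.377 / 100)
Q_in = 479.0445 MW
Convert: 479.0445 MW * 1000.0 = 4.7904e+05 kW
Q_in = 4.7904e+05 kW


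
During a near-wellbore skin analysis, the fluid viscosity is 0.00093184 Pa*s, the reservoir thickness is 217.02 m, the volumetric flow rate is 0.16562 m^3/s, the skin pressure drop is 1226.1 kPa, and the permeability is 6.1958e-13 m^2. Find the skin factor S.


S = dP_s * 1000 * 2*pi*k*hr / (q*mu)
S = 1226.1 * 1000 * 2*pi*6.1958e-13*217.02 / (0.16562*0.00093184)
S = 6.7120


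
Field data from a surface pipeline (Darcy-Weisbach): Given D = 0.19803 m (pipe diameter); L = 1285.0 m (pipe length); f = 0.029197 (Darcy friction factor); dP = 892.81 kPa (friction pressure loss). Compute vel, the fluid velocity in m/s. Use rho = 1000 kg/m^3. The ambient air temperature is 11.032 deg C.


vel = sqrt(dP*1000*2*D / (f*L*rho))
vel = sqrt(892.81*1000*2*0.19803 / (0.029197*1285.0*1000))
vel = 3.0700 m/s


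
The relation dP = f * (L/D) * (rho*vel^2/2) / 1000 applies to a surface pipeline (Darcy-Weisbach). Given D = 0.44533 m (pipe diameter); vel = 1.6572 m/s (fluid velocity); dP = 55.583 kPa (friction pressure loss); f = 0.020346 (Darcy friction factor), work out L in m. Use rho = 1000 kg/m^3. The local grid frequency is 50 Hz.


L = dP*1000*D / (f*rho*vel^2/2)
L = 55.583*1000*0.44533 / (0.020346*1000*1.6572^2/2)
L = 885.98 m


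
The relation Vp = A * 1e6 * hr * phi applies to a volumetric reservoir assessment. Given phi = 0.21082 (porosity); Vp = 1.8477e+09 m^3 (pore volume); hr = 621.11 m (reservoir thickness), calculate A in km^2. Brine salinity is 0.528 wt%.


A = Vp / (1e6 * hr * phi)
A = 1.8477e+09 / (1e6 * 621.11 * 0.21082)
A = 14.111 km^2


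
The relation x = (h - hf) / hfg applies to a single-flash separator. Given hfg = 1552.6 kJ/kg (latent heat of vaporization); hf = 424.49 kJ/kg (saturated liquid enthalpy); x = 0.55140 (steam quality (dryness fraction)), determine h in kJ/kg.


h = hf + x * hfg
h = 424.49 + 0.55140 * 1552.6
h = 1280.6 kJ/kg


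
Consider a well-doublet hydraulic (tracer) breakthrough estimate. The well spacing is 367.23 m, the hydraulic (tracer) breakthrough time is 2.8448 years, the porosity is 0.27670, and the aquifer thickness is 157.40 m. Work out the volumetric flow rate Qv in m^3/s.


Qv = pi*hr*phi*L^2 / (3*t_bt*365.25*86400)
Qv = pi*157.40*0.27670*367.23^2 / (3*2.8448*365.25*86400)
Qv = 0.068511 m^3/s


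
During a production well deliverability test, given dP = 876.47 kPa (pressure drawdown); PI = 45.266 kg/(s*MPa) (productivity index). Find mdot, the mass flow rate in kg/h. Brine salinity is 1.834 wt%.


mdot = PI * dP / 1000
mdot = 45.266 * 876.47 / 1000
mdot = 39.67429 kg/s
Convert: 39.67429 kg/s * 3600.0 = 1.4283e+05 kg/h
mdot = 1.4283e+05 kg/h


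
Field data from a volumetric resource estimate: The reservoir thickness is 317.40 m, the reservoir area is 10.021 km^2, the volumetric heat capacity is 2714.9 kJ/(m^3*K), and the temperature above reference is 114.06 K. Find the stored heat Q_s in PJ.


Step 1: Vr = A*1e6*hr = 10.021*1e6*317.4 = 3.180665e+09 m^3
Step 2: Q_s = Vr*rhoc*dT/1e12 = 3.180665e+09*2714.9*114.06/1e12 = 984.93 PJ
Q_s = 984.93 PJ


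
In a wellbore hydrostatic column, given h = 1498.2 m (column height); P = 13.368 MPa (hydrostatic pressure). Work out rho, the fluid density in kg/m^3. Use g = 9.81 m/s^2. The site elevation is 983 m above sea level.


rho = P * 1e6 / (g * h)
rho = 13.368 * 1e6 / (9.81 * 1498.2)
rho = 909.55 kg/m^3


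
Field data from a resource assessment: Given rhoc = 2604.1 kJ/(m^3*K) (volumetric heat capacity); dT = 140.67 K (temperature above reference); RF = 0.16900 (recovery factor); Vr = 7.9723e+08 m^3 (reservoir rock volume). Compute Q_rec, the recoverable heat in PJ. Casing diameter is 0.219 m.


Step 1: Q_s = Vr*rhoc*dT/1e12 = 7.9723e+08*2604.1*140.67/1e12 = 292.0403 PJ
Step 2: Q_rec = Q_s * RF = 292.0403 * 0.169 = 49.355 PJ
Q_rec = 49.355 PJ


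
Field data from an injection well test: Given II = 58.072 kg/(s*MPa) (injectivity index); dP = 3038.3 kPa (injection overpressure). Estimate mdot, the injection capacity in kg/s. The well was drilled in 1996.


mdot = II * dP / 1000
mdot = 58.072 * 3038.3 / 1000
mdot = 176.44 kg/s


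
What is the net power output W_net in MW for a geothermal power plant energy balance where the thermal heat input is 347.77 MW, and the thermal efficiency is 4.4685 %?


W_net = eta / 100 * Q_in
W_net = 4.4685 / 100 * 347.77
W_net = 15.540 MW


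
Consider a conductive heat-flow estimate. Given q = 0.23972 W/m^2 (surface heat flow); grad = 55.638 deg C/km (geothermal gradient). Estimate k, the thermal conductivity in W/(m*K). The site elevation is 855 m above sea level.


k = q * 1000 / grad
k = 0.23972 * 1000 / 55.638
k = 4.3086 W/(m*K)


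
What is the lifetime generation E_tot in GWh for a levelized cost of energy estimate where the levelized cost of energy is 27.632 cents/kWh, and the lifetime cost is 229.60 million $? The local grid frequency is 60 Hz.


E_tot = C_tot / LCOE * 100
E_tot = 229.60 / 27.632 * 100
E_tot = 830.92 GWh


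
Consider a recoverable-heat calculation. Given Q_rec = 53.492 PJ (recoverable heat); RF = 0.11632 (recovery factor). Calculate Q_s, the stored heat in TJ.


Q_s = Q_rec / RF
Q_s = 53.492 / 0.11632
Q_s = 459.8693 PJ
Convert: 459.8693 PJ * 1000.0 = 4.5987e+05 TJ
Q_s = 4.5987e+05 TJ


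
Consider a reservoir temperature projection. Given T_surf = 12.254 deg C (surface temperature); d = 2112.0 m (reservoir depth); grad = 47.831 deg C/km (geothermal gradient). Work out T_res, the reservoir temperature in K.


T_res = T_surf + grad * d / 1000
T_res = 12.254 + 47.831 * 2112.0 / 1000
T_res = 113.2731 deg C
Convert to K: 113.2731 + 273.15 = 386.42 K
T_res = 386.42 K


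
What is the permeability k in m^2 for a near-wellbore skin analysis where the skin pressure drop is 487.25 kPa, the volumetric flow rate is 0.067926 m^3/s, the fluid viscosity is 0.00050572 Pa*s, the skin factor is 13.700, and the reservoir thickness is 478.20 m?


k = S*q*mu / (2*pi*dP_s*1000*hr)
k = 13.700*0.067926*0.00050572 / (2*pi*487.25*1000*478.20)
k = 3.2146e-13 m^2


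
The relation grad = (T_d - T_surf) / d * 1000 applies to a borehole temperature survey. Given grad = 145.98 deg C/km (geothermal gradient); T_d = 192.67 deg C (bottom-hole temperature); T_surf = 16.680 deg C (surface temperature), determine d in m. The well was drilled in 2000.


d = (T_d - T_surf) / grad * 1000
d = (192.67 - 16.680) / 145.98 * 1000
d = 1205.6 m


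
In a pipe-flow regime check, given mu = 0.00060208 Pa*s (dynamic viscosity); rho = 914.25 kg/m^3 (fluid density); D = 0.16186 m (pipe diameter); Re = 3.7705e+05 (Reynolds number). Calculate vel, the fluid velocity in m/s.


vel = Re * mu / (rho * D)
vel = 3.7705e+05 * 0.00060208 / (914.25 * 0.16186)
vel = 1.5341 m/s
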